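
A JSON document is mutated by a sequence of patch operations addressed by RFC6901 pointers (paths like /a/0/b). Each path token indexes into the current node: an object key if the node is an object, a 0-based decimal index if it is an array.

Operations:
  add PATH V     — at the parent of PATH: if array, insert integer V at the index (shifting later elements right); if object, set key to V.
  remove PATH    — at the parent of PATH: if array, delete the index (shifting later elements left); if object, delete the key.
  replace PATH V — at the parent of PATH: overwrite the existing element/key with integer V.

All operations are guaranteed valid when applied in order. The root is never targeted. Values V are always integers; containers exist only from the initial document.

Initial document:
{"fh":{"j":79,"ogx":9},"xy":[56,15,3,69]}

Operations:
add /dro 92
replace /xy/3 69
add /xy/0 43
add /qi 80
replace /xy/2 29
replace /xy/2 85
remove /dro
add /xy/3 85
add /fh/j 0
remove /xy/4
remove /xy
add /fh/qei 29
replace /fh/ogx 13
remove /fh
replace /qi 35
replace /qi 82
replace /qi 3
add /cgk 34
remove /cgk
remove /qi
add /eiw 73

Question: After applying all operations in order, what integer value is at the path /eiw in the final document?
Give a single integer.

After op 1 (add /dro 92): {"dro":92,"fh":{"j":79,"ogx":9},"xy":[56,15,3,69]}
After op 2 (replace /xy/3 69): {"dro":92,"fh":{"j":79,"ogx":9},"xy":[56,15,3,69]}
After op 3 (add /xy/0 43): {"dro":92,"fh":{"j":79,"ogx":9},"xy":[43,56,15,3,69]}
After op 4 (add /qi 80): {"dro":92,"fh":{"j":79,"ogx":9},"qi":80,"xy":[43,56,15,3,69]}
After op 5 (replace /xy/2 29): {"dro":92,"fh":{"j":79,"ogx":9},"qi":80,"xy":[43,56,29,3,69]}
After op 6 (replace /xy/2 85): {"dro":92,"fh":{"j":79,"ogx":9},"qi":80,"xy":[43,56,85,3,69]}
After op 7 (remove /dro): {"fh":{"j":79,"ogx":9},"qi":80,"xy":[43,56,85,3,69]}
After op 8 (add /xy/3 85): {"fh":{"j":79,"ogx":9},"qi":80,"xy":[43,56,85,85,3,69]}
After op 9 (add /fh/j 0): {"fh":{"j":0,"ogx":9},"qi":80,"xy":[43,56,85,85,3,69]}
After op 10 (remove /xy/4): {"fh":{"j":0,"ogx":9},"qi":80,"xy":[43,56,85,85,69]}
After op 11 (remove /xy): {"fh":{"j":0,"ogx":9},"qi":80}
After op 12 (add /fh/qei 29): {"fh":{"j":0,"ogx":9,"qei":29},"qi":80}
After op 13 (replace /fh/ogx 13): {"fh":{"j":0,"ogx":13,"qei":29},"qi":80}
After op 14 (remove /fh): {"qi":80}
After op 15 (replace /qi 35): {"qi":35}
After op 16 (replace /qi 82): {"qi":82}
After op 17 (replace /qi 3): {"qi":3}
After op 18 (add /cgk 34): {"cgk":34,"qi":3}
After op 19 (remove /cgk): {"qi":3}
After op 20 (remove /qi): {}
After op 21 (add /eiw 73): {"eiw":73}
Value at /eiw: 73

Answer: 73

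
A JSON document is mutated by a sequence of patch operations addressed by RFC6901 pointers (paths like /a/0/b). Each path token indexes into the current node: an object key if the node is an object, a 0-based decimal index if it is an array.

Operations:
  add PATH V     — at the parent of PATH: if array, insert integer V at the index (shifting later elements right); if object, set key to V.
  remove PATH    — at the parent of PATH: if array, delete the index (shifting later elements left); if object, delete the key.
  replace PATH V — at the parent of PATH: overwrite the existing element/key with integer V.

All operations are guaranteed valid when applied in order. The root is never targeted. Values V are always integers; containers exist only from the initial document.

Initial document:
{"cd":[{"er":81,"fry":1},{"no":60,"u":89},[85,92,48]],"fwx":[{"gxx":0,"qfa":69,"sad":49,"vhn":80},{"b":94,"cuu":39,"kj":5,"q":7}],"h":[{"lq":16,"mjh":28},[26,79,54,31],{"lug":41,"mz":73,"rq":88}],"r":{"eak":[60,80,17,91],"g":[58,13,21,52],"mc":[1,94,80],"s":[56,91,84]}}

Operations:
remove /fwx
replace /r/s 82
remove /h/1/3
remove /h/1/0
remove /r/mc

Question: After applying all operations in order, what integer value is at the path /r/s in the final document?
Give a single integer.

After op 1 (remove /fwx): {"cd":[{"er":81,"fry":1},{"no":60,"u":89},[85,92,48]],"h":[{"lq":16,"mjh":28},[26,79,54,31],{"lug":41,"mz":73,"rq":88}],"r":{"eak":[60,80,17,91],"g":[58,13,21,52],"mc":[1,94,80],"s":[56,91,84]}}
After op 2 (replace /r/s 82): {"cd":[{"er":81,"fry":1},{"no":60,"u":89},[85,92,48]],"h":[{"lq":16,"mjh":28},[26,79,54,31],{"lug":41,"mz":73,"rq":88}],"r":{"eak":[60,80,17,91],"g":[58,13,21,52],"mc":[1,94,80],"s":82}}
After op 3 (remove /h/1/3): {"cd":[{"er":81,"fry":1},{"no":60,"u":89},[85,92,48]],"h":[{"lq":16,"mjh":28},[26,79,54],{"lug":41,"mz":73,"rq":88}],"r":{"eak":[60,80,17,91],"g":[58,13,21,52],"mc":[1,94,80],"s":82}}
After op 4 (remove /h/1/0): {"cd":[{"er":81,"fry":1},{"no":60,"u":89},[85,92,48]],"h":[{"lq":16,"mjh":28},[79,54],{"lug":41,"mz":73,"rq":88}],"r":{"eak":[60,80,17,91],"g":[58,13,21,52],"mc":[1,94,80],"s":82}}
After op 5 (remove /r/mc): {"cd":[{"er":81,"fry":1},{"no":60,"u":89},[85,92,48]],"h":[{"lq":16,"mjh":28},[79,54],{"lug":41,"mz":73,"rq":88}],"r":{"eak":[60,80,17,91],"g":[58,13,21,52],"s":82}}
Value at /r/s: 82

Answer: 82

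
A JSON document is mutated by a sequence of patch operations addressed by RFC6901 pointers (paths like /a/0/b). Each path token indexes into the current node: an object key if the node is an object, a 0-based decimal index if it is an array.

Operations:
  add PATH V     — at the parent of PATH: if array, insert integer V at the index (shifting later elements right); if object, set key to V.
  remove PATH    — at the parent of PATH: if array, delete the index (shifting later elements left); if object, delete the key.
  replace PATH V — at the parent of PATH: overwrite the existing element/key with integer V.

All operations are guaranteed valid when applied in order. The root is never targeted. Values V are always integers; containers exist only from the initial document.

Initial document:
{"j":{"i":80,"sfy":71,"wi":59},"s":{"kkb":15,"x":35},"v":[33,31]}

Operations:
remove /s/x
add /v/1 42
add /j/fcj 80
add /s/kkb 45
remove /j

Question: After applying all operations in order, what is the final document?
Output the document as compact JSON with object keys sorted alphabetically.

After op 1 (remove /s/x): {"j":{"i":80,"sfy":71,"wi":59},"s":{"kkb":15},"v":[33,31]}
After op 2 (add /v/1 42): {"j":{"i":80,"sfy":71,"wi":59},"s":{"kkb":15},"v":[33,42,31]}
After op 3 (add /j/fcj 80): {"j":{"fcj":80,"i":80,"sfy":71,"wi":59},"s":{"kkb":15},"v":[33,42,31]}
After op 4 (add /s/kkb 45): {"j":{"fcj":80,"i":80,"sfy":71,"wi":59},"s":{"kkb":45},"v":[33,42,31]}
After op 5 (remove /j): {"s":{"kkb":45},"v":[33,42,31]}

Answer: {"s":{"kkb":45},"v":[33,42,31]}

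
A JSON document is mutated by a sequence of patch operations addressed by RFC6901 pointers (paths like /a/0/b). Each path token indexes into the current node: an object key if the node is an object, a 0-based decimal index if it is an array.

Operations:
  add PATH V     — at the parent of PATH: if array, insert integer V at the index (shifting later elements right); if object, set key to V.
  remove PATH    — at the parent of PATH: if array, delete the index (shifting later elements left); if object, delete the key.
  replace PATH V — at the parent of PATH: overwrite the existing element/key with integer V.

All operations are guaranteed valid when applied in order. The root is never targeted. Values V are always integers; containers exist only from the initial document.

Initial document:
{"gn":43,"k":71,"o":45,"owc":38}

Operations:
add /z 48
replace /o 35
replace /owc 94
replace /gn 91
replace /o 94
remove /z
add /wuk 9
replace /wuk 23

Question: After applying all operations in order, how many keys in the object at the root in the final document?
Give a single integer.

Answer: 5

Derivation:
After op 1 (add /z 48): {"gn":43,"k":71,"o":45,"owc":38,"z":48}
After op 2 (replace /o 35): {"gn":43,"k":71,"o":35,"owc":38,"z":48}
After op 3 (replace /owc 94): {"gn":43,"k":71,"o":35,"owc":94,"z":48}
After op 4 (replace /gn 91): {"gn":91,"k":71,"o":35,"owc":94,"z":48}
After op 5 (replace /o 94): {"gn":91,"k":71,"o":94,"owc":94,"z":48}
After op 6 (remove /z): {"gn":91,"k":71,"o":94,"owc":94}
After op 7 (add /wuk 9): {"gn":91,"k":71,"o":94,"owc":94,"wuk":9}
After op 8 (replace /wuk 23): {"gn":91,"k":71,"o":94,"owc":94,"wuk":23}
Size at the root: 5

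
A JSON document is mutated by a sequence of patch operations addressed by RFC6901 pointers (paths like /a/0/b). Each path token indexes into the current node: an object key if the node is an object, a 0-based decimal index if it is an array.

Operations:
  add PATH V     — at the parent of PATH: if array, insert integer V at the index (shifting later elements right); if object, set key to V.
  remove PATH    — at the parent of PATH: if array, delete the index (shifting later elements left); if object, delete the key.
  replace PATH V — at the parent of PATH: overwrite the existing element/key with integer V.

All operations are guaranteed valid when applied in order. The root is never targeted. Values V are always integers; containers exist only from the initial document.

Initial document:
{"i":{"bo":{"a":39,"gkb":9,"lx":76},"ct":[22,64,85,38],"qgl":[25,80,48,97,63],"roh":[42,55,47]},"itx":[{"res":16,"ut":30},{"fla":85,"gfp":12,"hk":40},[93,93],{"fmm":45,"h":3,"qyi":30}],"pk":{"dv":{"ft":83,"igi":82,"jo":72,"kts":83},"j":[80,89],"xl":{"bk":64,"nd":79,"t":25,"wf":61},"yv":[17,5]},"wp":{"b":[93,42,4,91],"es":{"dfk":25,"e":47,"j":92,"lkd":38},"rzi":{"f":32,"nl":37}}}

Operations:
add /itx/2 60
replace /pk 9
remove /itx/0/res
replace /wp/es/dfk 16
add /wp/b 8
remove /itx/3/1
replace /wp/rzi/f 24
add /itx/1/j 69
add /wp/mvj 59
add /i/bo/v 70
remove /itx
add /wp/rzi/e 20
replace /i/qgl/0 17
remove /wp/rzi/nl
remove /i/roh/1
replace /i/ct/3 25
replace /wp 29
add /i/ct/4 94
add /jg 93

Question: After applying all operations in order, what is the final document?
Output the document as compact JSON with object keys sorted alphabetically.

After op 1 (add /itx/2 60): {"i":{"bo":{"a":39,"gkb":9,"lx":76},"ct":[22,64,85,38],"qgl":[25,80,48,97,63],"roh":[42,55,47]},"itx":[{"res":16,"ut":30},{"fla":85,"gfp":12,"hk":40},60,[93,93],{"fmm":45,"h":3,"qyi":30}],"pk":{"dv":{"ft":83,"igi":82,"jo":72,"kts":83},"j":[80,89],"xl":{"bk":64,"nd":79,"t":25,"wf":61},"yv":[17,5]},"wp":{"b":[93,42,4,91],"es":{"dfk":25,"e":47,"j":92,"lkd":38},"rzi":{"f":32,"nl":37}}}
After op 2 (replace /pk 9): {"i":{"bo":{"a":39,"gkb":9,"lx":76},"ct":[22,64,85,38],"qgl":[25,80,48,97,63],"roh":[42,55,47]},"itx":[{"res":16,"ut":30},{"fla":85,"gfp":12,"hk":40},60,[93,93],{"fmm":45,"h":3,"qyi":30}],"pk":9,"wp":{"b":[93,42,4,91],"es":{"dfk":25,"e":47,"j":92,"lkd":38},"rzi":{"f":32,"nl":37}}}
After op 3 (remove /itx/0/res): {"i":{"bo":{"a":39,"gkb":9,"lx":76},"ct":[22,64,85,38],"qgl":[25,80,48,97,63],"roh":[42,55,47]},"itx":[{"ut":30},{"fla":85,"gfp":12,"hk":40},60,[93,93],{"fmm":45,"h":3,"qyi":30}],"pk":9,"wp":{"b":[93,42,4,91],"es":{"dfk":25,"e":47,"j":92,"lkd":38},"rzi":{"f":32,"nl":37}}}
After op 4 (replace /wp/es/dfk 16): {"i":{"bo":{"a":39,"gkb":9,"lx":76},"ct":[22,64,85,38],"qgl":[25,80,48,97,63],"roh":[42,55,47]},"itx":[{"ut":30},{"fla":85,"gfp":12,"hk":40},60,[93,93],{"fmm":45,"h":3,"qyi":30}],"pk":9,"wp":{"b":[93,42,4,91],"es":{"dfk":16,"e":47,"j":92,"lkd":38},"rzi":{"f":32,"nl":37}}}
After op 5 (add /wp/b 8): {"i":{"bo":{"a":39,"gkb":9,"lx":76},"ct":[22,64,85,38],"qgl":[25,80,48,97,63],"roh":[42,55,47]},"itx":[{"ut":30},{"fla":85,"gfp":12,"hk":40},60,[93,93],{"fmm":45,"h":3,"qyi":30}],"pk":9,"wp":{"b":8,"es":{"dfk":16,"e":47,"j":92,"lkd":38},"rzi":{"f":32,"nl":37}}}
After op 6 (remove /itx/3/1): {"i":{"bo":{"a":39,"gkb":9,"lx":76},"ct":[22,64,85,38],"qgl":[25,80,48,97,63],"roh":[42,55,47]},"itx":[{"ut":30},{"fla":85,"gfp":12,"hk":40},60,[93],{"fmm":45,"h":3,"qyi":30}],"pk":9,"wp":{"b":8,"es":{"dfk":16,"e":47,"j":92,"lkd":38},"rzi":{"f":32,"nl":37}}}
After op 7 (replace /wp/rzi/f 24): {"i":{"bo":{"a":39,"gkb":9,"lx":76},"ct":[22,64,85,38],"qgl":[25,80,48,97,63],"roh":[42,55,47]},"itx":[{"ut":30},{"fla":85,"gfp":12,"hk":40},60,[93],{"fmm":45,"h":3,"qyi":30}],"pk":9,"wp":{"b":8,"es":{"dfk":16,"e":47,"j":92,"lkd":38},"rzi":{"f":24,"nl":37}}}
After op 8 (add /itx/1/j 69): {"i":{"bo":{"a":39,"gkb":9,"lx":76},"ct":[22,64,85,38],"qgl":[25,80,48,97,63],"roh":[42,55,47]},"itx":[{"ut":30},{"fla":85,"gfp":12,"hk":40,"j":69},60,[93],{"fmm":45,"h":3,"qyi":30}],"pk":9,"wp":{"b":8,"es":{"dfk":16,"e":47,"j":92,"lkd":38},"rzi":{"f":24,"nl":37}}}
After op 9 (add /wp/mvj 59): {"i":{"bo":{"a":39,"gkb":9,"lx":76},"ct":[22,64,85,38],"qgl":[25,80,48,97,63],"roh":[42,55,47]},"itx":[{"ut":30},{"fla":85,"gfp":12,"hk":40,"j":69},60,[93],{"fmm":45,"h":3,"qyi":30}],"pk":9,"wp":{"b":8,"es":{"dfk":16,"e":47,"j":92,"lkd":38},"mvj":59,"rzi":{"f":24,"nl":37}}}
After op 10 (add /i/bo/v 70): {"i":{"bo":{"a":39,"gkb":9,"lx":76,"v":70},"ct":[22,64,85,38],"qgl":[25,80,48,97,63],"roh":[42,55,47]},"itx":[{"ut":30},{"fla":85,"gfp":12,"hk":40,"j":69},60,[93],{"fmm":45,"h":3,"qyi":30}],"pk":9,"wp":{"b":8,"es":{"dfk":16,"e":47,"j":92,"lkd":38},"mvj":59,"rzi":{"f":24,"nl":37}}}
After op 11 (remove /itx): {"i":{"bo":{"a":39,"gkb":9,"lx":76,"v":70},"ct":[22,64,85,38],"qgl":[25,80,48,97,63],"roh":[42,55,47]},"pk":9,"wp":{"b":8,"es":{"dfk":16,"e":47,"j":92,"lkd":38},"mvj":59,"rzi":{"f":24,"nl":37}}}
After op 12 (add /wp/rzi/e 20): {"i":{"bo":{"a":39,"gkb":9,"lx":76,"v":70},"ct":[22,64,85,38],"qgl":[25,80,48,97,63],"roh":[42,55,47]},"pk":9,"wp":{"b":8,"es":{"dfk":16,"e":47,"j":92,"lkd":38},"mvj":59,"rzi":{"e":20,"f":24,"nl":37}}}
After op 13 (replace /i/qgl/0 17): {"i":{"bo":{"a":39,"gkb":9,"lx":76,"v":70},"ct":[22,64,85,38],"qgl":[17,80,48,97,63],"roh":[42,55,47]},"pk":9,"wp":{"b":8,"es":{"dfk":16,"e":47,"j":92,"lkd":38},"mvj":59,"rzi":{"e":20,"f":24,"nl":37}}}
After op 14 (remove /wp/rzi/nl): {"i":{"bo":{"a":39,"gkb":9,"lx":76,"v":70},"ct":[22,64,85,38],"qgl":[17,80,48,97,63],"roh":[42,55,47]},"pk":9,"wp":{"b":8,"es":{"dfk":16,"e":47,"j":92,"lkd":38},"mvj":59,"rzi":{"e":20,"f":24}}}
After op 15 (remove /i/roh/1): {"i":{"bo":{"a":39,"gkb":9,"lx":76,"v":70},"ct":[22,64,85,38],"qgl":[17,80,48,97,63],"roh":[42,47]},"pk":9,"wp":{"b":8,"es":{"dfk":16,"e":47,"j":92,"lkd":38},"mvj":59,"rzi":{"e":20,"f":24}}}
After op 16 (replace /i/ct/3 25): {"i":{"bo":{"a":39,"gkb":9,"lx":76,"v":70},"ct":[22,64,85,25],"qgl":[17,80,48,97,63],"roh":[42,47]},"pk":9,"wp":{"b":8,"es":{"dfk":16,"e":47,"j":92,"lkd":38},"mvj":59,"rzi":{"e":20,"f":24}}}
After op 17 (replace /wp 29): {"i":{"bo":{"a":39,"gkb":9,"lx":76,"v":70},"ct":[22,64,85,25],"qgl":[17,80,48,97,63],"roh":[42,47]},"pk":9,"wp":29}
After op 18 (add /i/ct/4 94): {"i":{"bo":{"a":39,"gkb":9,"lx":76,"v":70},"ct":[22,64,85,25,94],"qgl":[17,80,48,97,63],"roh":[42,47]},"pk":9,"wp":29}
After op 19 (add /jg 93): {"i":{"bo":{"a":39,"gkb":9,"lx":76,"v":70},"ct":[22,64,85,25,94],"qgl":[17,80,48,97,63],"roh":[42,47]},"jg":93,"pk":9,"wp":29}

Answer: {"i":{"bo":{"a":39,"gkb":9,"lx":76,"v":70},"ct":[22,64,85,25,94],"qgl":[17,80,48,97,63],"roh":[42,47]},"jg":93,"pk":9,"wp":29}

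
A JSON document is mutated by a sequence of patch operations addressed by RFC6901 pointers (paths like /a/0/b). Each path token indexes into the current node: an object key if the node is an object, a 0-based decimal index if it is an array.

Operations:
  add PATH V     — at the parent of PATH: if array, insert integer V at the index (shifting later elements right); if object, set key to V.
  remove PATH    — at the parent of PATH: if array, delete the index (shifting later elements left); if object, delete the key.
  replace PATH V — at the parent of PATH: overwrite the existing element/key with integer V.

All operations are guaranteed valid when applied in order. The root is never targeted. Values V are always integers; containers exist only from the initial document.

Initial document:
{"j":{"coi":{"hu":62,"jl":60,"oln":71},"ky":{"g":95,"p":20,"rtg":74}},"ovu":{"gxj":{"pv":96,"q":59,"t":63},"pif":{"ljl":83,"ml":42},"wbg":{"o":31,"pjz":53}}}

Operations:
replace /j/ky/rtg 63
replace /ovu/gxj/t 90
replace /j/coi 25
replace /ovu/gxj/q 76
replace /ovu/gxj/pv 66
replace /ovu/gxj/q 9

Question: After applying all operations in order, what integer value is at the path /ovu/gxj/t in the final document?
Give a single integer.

Answer: 90

Derivation:
After op 1 (replace /j/ky/rtg 63): {"j":{"coi":{"hu":62,"jl":60,"oln":71},"ky":{"g":95,"p":20,"rtg":63}},"ovu":{"gxj":{"pv":96,"q":59,"t":63},"pif":{"ljl":83,"ml":42},"wbg":{"o":31,"pjz":53}}}
After op 2 (replace /ovu/gxj/t 90): {"j":{"coi":{"hu":62,"jl":60,"oln":71},"ky":{"g":95,"p":20,"rtg":63}},"ovu":{"gxj":{"pv":96,"q":59,"t":90},"pif":{"ljl":83,"ml":42},"wbg":{"o":31,"pjz":53}}}
After op 3 (replace /j/coi 25): {"j":{"coi":25,"ky":{"g":95,"p":20,"rtg":63}},"ovu":{"gxj":{"pv":96,"q":59,"t":90},"pif":{"ljl":83,"ml":42},"wbg":{"o":31,"pjz":53}}}
After op 4 (replace /ovu/gxj/q 76): {"j":{"coi":25,"ky":{"g":95,"p":20,"rtg":63}},"ovu":{"gxj":{"pv":96,"q":76,"t":90},"pif":{"ljl":83,"ml":42},"wbg":{"o":31,"pjz":53}}}
After op 5 (replace /ovu/gxj/pv 66): {"j":{"coi":25,"ky":{"g":95,"p":20,"rtg":63}},"ovu":{"gxj":{"pv":66,"q":76,"t":90},"pif":{"ljl":83,"ml":42},"wbg":{"o":31,"pjz":53}}}
After op 6 (replace /ovu/gxj/q 9): {"j":{"coi":25,"ky":{"g":95,"p":20,"rtg":63}},"ovu":{"gxj":{"pv":66,"q":9,"t":90},"pif":{"ljl":83,"ml":42},"wbg":{"o":31,"pjz":53}}}
Value at /ovu/gxj/t: 90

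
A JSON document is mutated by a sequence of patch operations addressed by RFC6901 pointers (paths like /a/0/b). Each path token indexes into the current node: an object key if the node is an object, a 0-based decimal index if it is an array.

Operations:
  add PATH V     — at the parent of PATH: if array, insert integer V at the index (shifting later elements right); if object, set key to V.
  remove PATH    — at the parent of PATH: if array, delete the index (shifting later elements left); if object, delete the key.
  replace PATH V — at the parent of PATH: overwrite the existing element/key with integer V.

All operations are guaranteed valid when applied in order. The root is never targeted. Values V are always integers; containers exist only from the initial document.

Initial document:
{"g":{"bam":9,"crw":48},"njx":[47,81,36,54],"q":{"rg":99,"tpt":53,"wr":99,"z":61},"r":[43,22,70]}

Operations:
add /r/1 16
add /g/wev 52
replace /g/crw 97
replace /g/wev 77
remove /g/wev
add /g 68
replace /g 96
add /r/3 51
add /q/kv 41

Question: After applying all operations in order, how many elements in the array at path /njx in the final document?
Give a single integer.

Answer: 4

Derivation:
After op 1 (add /r/1 16): {"g":{"bam":9,"crw":48},"njx":[47,81,36,54],"q":{"rg":99,"tpt":53,"wr":99,"z":61},"r":[43,16,22,70]}
After op 2 (add /g/wev 52): {"g":{"bam":9,"crw":48,"wev":52},"njx":[47,81,36,54],"q":{"rg":99,"tpt":53,"wr":99,"z":61},"r":[43,16,22,70]}
After op 3 (replace /g/crw 97): {"g":{"bam":9,"crw":97,"wev":52},"njx":[47,81,36,54],"q":{"rg":99,"tpt":53,"wr":99,"z":61},"r":[43,16,22,70]}
After op 4 (replace /g/wev 77): {"g":{"bam":9,"crw":97,"wev":77},"njx":[47,81,36,54],"q":{"rg":99,"tpt":53,"wr":99,"z":61},"r":[43,16,22,70]}
After op 5 (remove /g/wev): {"g":{"bam":9,"crw":97},"njx":[47,81,36,54],"q":{"rg":99,"tpt":53,"wr":99,"z":61},"r":[43,16,22,70]}
After op 6 (add /g 68): {"g":68,"njx":[47,81,36,54],"q":{"rg":99,"tpt":53,"wr":99,"z":61},"r":[43,16,22,70]}
After op 7 (replace /g 96): {"g":96,"njx":[47,81,36,54],"q":{"rg":99,"tpt":53,"wr":99,"z":61},"r":[43,16,22,70]}
After op 8 (add /r/3 51): {"g":96,"njx":[47,81,36,54],"q":{"rg":99,"tpt":53,"wr":99,"z":61},"r":[43,16,22,51,70]}
After op 9 (add /q/kv 41): {"g":96,"njx":[47,81,36,54],"q":{"kv":41,"rg":99,"tpt":53,"wr":99,"z":61},"r":[43,16,22,51,70]}
Size at path /njx: 4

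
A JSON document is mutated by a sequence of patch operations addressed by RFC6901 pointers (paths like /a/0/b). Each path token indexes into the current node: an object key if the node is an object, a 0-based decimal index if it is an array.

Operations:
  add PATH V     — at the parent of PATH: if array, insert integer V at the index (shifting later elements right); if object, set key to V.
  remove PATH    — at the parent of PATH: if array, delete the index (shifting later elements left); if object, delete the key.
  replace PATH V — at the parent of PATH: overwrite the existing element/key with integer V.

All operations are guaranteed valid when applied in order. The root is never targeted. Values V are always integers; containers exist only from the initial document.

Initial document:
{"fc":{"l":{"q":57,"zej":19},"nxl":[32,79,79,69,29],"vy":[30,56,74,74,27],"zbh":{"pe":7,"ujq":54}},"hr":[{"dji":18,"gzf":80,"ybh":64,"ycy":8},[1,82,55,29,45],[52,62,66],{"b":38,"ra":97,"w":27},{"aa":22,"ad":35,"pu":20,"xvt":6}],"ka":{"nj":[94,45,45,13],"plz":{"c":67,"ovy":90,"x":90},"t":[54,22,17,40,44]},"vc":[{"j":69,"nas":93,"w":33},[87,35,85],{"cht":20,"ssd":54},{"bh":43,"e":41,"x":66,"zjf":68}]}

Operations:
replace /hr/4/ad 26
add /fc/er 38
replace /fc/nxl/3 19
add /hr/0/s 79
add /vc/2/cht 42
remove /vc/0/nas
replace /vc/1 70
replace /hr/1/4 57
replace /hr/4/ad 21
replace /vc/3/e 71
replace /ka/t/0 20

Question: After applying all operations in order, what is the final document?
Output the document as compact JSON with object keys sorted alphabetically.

After op 1 (replace /hr/4/ad 26): {"fc":{"l":{"q":57,"zej":19},"nxl":[32,79,79,69,29],"vy":[30,56,74,74,27],"zbh":{"pe":7,"ujq":54}},"hr":[{"dji":18,"gzf":80,"ybh":64,"ycy":8},[1,82,55,29,45],[52,62,66],{"b":38,"ra":97,"w":27},{"aa":22,"ad":26,"pu":20,"xvt":6}],"ka":{"nj":[94,45,45,13],"plz":{"c":67,"ovy":90,"x":90},"t":[54,22,17,40,44]},"vc":[{"j":69,"nas":93,"w":33},[87,35,85],{"cht":20,"ssd":54},{"bh":43,"e":41,"x":66,"zjf":68}]}
After op 2 (add /fc/er 38): {"fc":{"er":38,"l":{"q":57,"zej":19},"nxl":[32,79,79,69,29],"vy":[30,56,74,74,27],"zbh":{"pe":7,"ujq":54}},"hr":[{"dji":18,"gzf":80,"ybh":64,"ycy":8},[1,82,55,29,45],[52,62,66],{"b":38,"ra":97,"w":27},{"aa":22,"ad":26,"pu":20,"xvt":6}],"ka":{"nj":[94,45,45,13],"plz":{"c":67,"ovy":90,"x":90},"t":[54,22,17,40,44]},"vc":[{"j":69,"nas":93,"w":33},[87,35,85],{"cht":20,"ssd":54},{"bh":43,"e":41,"x":66,"zjf":68}]}
After op 3 (replace /fc/nxl/3 19): {"fc":{"er":38,"l":{"q":57,"zej":19},"nxl":[32,79,79,19,29],"vy":[30,56,74,74,27],"zbh":{"pe":7,"ujq":54}},"hr":[{"dji":18,"gzf":80,"ybh":64,"ycy":8},[1,82,55,29,45],[52,62,66],{"b":38,"ra":97,"w":27},{"aa":22,"ad":26,"pu":20,"xvt":6}],"ka":{"nj":[94,45,45,13],"plz":{"c":67,"ovy":90,"x":90},"t":[54,22,17,40,44]},"vc":[{"j":69,"nas":93,"w":33},[87,35,85],{"cht":20,"ssd":54},{"bh":43,"e":41,"x":66,"zjf":68}]}
After op 4 (add /hr/0/s 79): {"fc":{"er":38,"l":{"q":57,"zej":19},"nxl":[32,79,79,19,29],"vy":[30,56,74,74,27],"zbh":{"pe":7,"ujq":54}},"hr":[{"dji":18,"gzf":80,"s":79,"ybh":64,"ycy":8},[1,82,55,29,45],[52,62,66],{"b":38,"ra":97,"w":27},{"aa":22,"ad":26,"pu":20,"xvt":6}],"ka":{"nj":[94,45,45,13],"plz":{"c":67,"ovy":90,"x":90},"t":[54,22,17,40,44]},"vc":[{"j":69,"nas":93,"w":33},[87,35,85],{"cht":20,"ssd":54},{"bh":43,"e":41,"x":66,"zjf":68}]}
After op 5 (add /vc/2/cht 42): {"fc":{"er":38,"l":{"q":57,"zej":19},"nxl":[32,79,79,19,29],"vy":[30,56,74,74,27],"zbh":{"pe":7,"ujq":54}},"hr":[{"dji":18,"gzf":80,"s":79,"ybh":64,"ycy":8},[1,82,55,29,45],[52,62,66],{"b":38,"ra":97,"w":27},{"aa":22,"ad":26,"pu":20,"xvt":6}],"ka":{"nj":[94,45,45,13],"plz":{"c":67,"ovy":90,"x":90},"t":[54,22,17,40,44]},"vc":[{"j":69,"nas":93,"w":33},[87,35,85],{"cht":42,"ssd":54},{"bh":43,"e":41,"x":66,"zjf":68}]}
After op 6 (remove /vc/0/nas): {"fc":{"er":38,"l":{"q":57,"zej":19},"nxl":[32,79,79,19,29],"vy":[30,56,74,74,27],"zbh":{"pe":7,"ujq":54}},"hr":[{"dji":18,"gzf":80,"s":79,"ybh":64,"ycy":8},[1,82,55,29,45],[52,62,66],{"b":38,"ra":97,"w":27},{"aa":22,"ad":26,"pu":20,"xvt":6}],"ka":{"nj":[94,45,45,13],"plz":{"c":67,"ovy":90,"x":90},"t":[54,22,17,40,44]},"vc":[{"j":69,"w":33},[87,35,85],{"cht":42,"ssd":54},{"bh":43,"e":41,"x":66,"zjf":68}]}
After op 7 (replace /vc/1 70): {"fc":{"er":38,"l":{"q":57,"zej":19},"nxl":[32,79,79,19,29],"vy":[30,56,74,74,27],"zbh":{"pe":7,"ujq":54}},"hr":[{"dji":18,"gzf":80,"s":79,"ybh":64,"ycy":8},[1,82,55,29,45],[52,62,66],{"b":38,"ra":97,"w":27},{"aa":22,"ad":26,"pu":20,"xvt":6}],"ka":{"nj":[94,45,45,13],"plz":{"c":67,"ovy":90,"x":90},"t":[54,22,17,40,44]},"vc":[{"j":69,"w":33},70,{"cht":42,"ssd":54},{"bh":43,"e":41,"x":66,"zjf":68}]}
After op 8 (replace /hr/1/4 57): {"fc":{"er":38,"l":{"q":57,"zej":19},"nxl":[32,79,79,19,29],"vy":[30,56,74,74,27],"zbh":{"pe":7,"ujq":54}},"hr":[{"dji":18,"gzf":80,"s":79,"ybh":64,"ycy":8},[1,82,55,29,57],[52,62,66],{"b":38,"ra":97,"w":27},{"aa":22,"ad":26,"pu":20,"xvt":6}],"ka":{"nj":[94,45,45,13],"plz":{"c":67,"ovy":90,"x":90},"t":[54,22,17,40,44]},"vc":[{"j":69,"w":33},70,{"cht":42,"ssd":54},{"bh":43,"e":41,"x":66,"zjf":68}]}
After op 9 (replace /hr/4/ad 21): {"fc":{"er":38,"l":{"q":57,"zej":19},"nxl":[32,79,79,19,29],"vy":[30,56,74,74,27],"zbh":{"pe":7,"ujq":54}},"hr":[{"dji":18,"gzf":80,"s":79,"ybh":64,"ycy":8},[1,82,55,29,57],[52,62,66],{"b":38,"ra":97,"w":27},{"aa":22,"ad":21,"pu":20,"xvt":6}],"ka":{"nj":[94,45,45,13],"plz":{"c":67,"ovy":90,"x":90},"t":[54,22,17,40,44]},"vc":[{"j":69,"w":33},70,{"cht":42,"ssd":54},{"bh":43,"e":41,"x":66,"zjf":68}]}
After op 10 (replace /vc/3/e 71): {"fc":{"er":38,"l":{"q":57,"zej":19},"nxl":[32,79,79,19,29],"vy":[30,56,74,74,27],"zbh":{"pe":7,"ujq":54}},"hr":[{"dji":18,"gzf":80,"s":79,"ybh":64,"ycy":8},[1,82,55,29,57],[52,62,66],{"b":38,"ra":97,"w":27},{"aa":22,"ad":21,"pu":20,"xvt":6}],"ka":{"nj":[94,45,45,13],"plz":{"c":67,"ovy":90,"x":90},"t":[54,22,17,40,44]},"vc":[{"j":69,"w":33},70,{"cht":42,"ssd":54},{"bh":43,"e":71,"x":66,"zjf":68}]}
After op 11 (replace /ka/t/0 20): {"fc":{"er":38,"l":{"q":57,"zej":19},"nxl":[32,79,79,19,29],"vy":[30,56,74,74,27],"zbh":{"pe":7,"ujq":54}},"hr":[{"dji":18,"gzf":80,"s":79,"ybh":64,"ycy":8},[1,82,55,29,57],[52,62,66],{"b":38,"ra":97,"w":27},{"aa":22,"ad":21,"pu":20,"xvt":6}],"ka":{"nj":[94,45,45,13],"plz":{"c":67,"ovy":90,"x":90},"t":[20,22,17,40,44]},"vc":[{"j":69,"w":33},70,{"cht":42,"ssd":54},{"bh":43,"e":71,"x":66,"zjf":68}]}

Answer: {"fc":{"er":38,"l":{"q":57,"zej":19},"nxl":[32,79,79,19,29],"vy":[30,56,74,74,27],"zbh":{"pe":7,"ujq":54}},"hr":[{"dji":18,"gzf":80,"s":79,"ybh":64,"ycy":8},[1,82,55,29,57],[52,62,66],{"b":38,"ra":97,"w":27},{"aa":22,"ad":21,"pu":20,"xvt":6}],"ka":{"nj":[94,45,45,13],"plz":{"c":67,"ovy":90,"x":90},"t":[20,22,17,40,44]},"vc":[{"j":69,"w":33},70,{"cht":42,"ssd":54},{"bh":43,"e":71,"x":66,"zjf":68}]}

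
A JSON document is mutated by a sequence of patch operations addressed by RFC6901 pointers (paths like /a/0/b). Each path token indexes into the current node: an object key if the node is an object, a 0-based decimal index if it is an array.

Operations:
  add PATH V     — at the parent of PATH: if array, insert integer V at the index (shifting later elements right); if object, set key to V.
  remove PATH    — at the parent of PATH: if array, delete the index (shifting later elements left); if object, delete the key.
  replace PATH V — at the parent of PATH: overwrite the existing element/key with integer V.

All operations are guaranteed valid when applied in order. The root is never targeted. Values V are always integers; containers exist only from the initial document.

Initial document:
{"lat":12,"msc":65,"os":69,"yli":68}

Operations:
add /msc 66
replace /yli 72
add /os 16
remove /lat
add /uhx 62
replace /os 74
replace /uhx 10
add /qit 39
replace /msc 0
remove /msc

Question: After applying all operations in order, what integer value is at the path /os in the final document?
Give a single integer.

After op 1 (add /msc 66): {"lat":12,"msc":66,"os":69,"yli":68}
After op 2 (replace /yli 72): {"lat":12,"msc":66,"os":69,"yli":72}
After op 3 (add /os 16): {"lat":12,"msc":66,"os":16,"yli":72}
After op 4 (remove /lat): {"msc":66,"os":16,"yli":72}
After op 5 (add /uhx 62): {"msc":66,"os":16,"uhx":62,"yli":72}
After op 6 (replace /os 74): {"msc":66,"os":74,"uhx":62,"yli":72}
After op 7 (replace /uhx 10): {"msc":66,"os":74,"uhx":10,"yli":72}
After op 8 (add /qit 39): {"msc":66,"os":74,"qit":39,"uhx":10,"yli":72}
After op 9 (replace /msc 0): {"msc":0,"os":74,"qit":39,"uhx":10,"yli":72}
After op 10 (remove /msc): {"os":74,"qit":39,"uhx":10,"yli":72}
Value at /os: 74

Answer: 74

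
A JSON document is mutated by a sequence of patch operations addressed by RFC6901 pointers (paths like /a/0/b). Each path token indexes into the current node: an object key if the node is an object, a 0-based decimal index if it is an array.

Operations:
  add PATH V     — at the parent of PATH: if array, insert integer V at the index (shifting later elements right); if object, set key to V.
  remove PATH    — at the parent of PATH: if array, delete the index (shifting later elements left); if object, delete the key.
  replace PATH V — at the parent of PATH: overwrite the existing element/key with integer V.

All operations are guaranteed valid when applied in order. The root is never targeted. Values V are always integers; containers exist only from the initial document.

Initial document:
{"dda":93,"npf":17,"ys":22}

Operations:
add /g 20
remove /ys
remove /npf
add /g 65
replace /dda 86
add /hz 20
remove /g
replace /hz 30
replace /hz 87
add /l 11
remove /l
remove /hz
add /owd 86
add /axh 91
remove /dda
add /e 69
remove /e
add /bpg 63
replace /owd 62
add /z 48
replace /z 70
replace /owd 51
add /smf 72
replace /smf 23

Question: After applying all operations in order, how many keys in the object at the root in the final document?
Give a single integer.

After op 1 (add /g 20): {"dda":93,"g":20,"npf":17,"ys":22}
After op 2 (remove /ys): {"dda":93,"g":20,"npf":17}
After op 3 (remove /npf): {"dda":93,"g":20}
After op 4 (add /g 65): {"dda":93,"g":65}
After op 5 (replace /dda 86): {"dda":86,"g":65}
After op 6 (add /hz 20): {"dda":86,"g":65,"hz":20}
After op 7 (remove /g): {"dda":86,"hz":20}
After op 8 (replace /hz 30): {"dda":86,"hz":30}
After op 9 (replace /hz 87): {"dda":86,"hz":87}
After op 10 (add /l 11): {"dda":86,"hz":87,"l":11}
After op 11 (remove /l): {"dda":86,"hz":87}
After op 12 (remove /hz): {"dda":86}
After op 13 (add /owd 86): {"dda":86,"owd":86}
After op 14 (add /axh 91): {"axh":91,"dda":86,"owd":86}
After op 15 (remove /dda): {"axh":91,"owd":86}
After op 16 (add /e 69): {"axh":91,"e":69,"owd":86}
After op 17 (remove /e): {"axh":91,"owd":86}
After op 18 (add /bpg 63): {"axh":91,"bpg":63,"owd":86}
After op 19 (replace /owd 62): {"axh":91,"bpg":63,"owd":62}
After op 20 (add /z 48): {"axh":91,"bpg":63,"owd":62,"z":48}
After op 21 (replace /z 70): {"axh":91,"bpg":63,"owd":62,"z":70}
After op 22 (replace /owd 51): {"axh":91,"bpg":63,"owd":51,"z":70}
After op 23 (add /smf 72): {"axh":91,"bpg":63,"owd":51,"smf":72,"z":70}
After op 24 (replace /smf 23): {"axh":91,"bpg":63,"owd":51,"smf":23,"z":70}
Size at the root: 5

Answer: 5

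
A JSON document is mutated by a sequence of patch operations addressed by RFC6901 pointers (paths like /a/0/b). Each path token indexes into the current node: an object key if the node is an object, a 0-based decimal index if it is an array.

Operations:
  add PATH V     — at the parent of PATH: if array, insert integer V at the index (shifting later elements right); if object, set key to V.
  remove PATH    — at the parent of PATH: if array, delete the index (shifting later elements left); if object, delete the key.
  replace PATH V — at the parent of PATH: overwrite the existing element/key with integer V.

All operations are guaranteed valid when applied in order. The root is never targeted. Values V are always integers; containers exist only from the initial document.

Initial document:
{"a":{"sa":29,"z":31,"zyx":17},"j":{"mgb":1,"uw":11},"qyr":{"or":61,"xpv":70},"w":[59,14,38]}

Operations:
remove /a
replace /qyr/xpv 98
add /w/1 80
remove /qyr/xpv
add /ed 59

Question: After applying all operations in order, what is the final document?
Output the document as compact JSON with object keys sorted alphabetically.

Answer: {"ed":59,"j":{"mgb":1,"uw":11},"qyr":{"or":61},"w":[59,80,14,38]}

Derivation:
After op 1 (remove /a): {"j":{"mgb":1,"uw":11},"qyr":{"or":61,"xpv":70},"w":[59,14,38]}
After op 2 (replace /qyr/xpv 98): {"j":{"mgb":1,"uw":11},"qyr":{"or":61,"xpv":98},"w":[59,14,38]}
After op 3 (add /w/1 80): {"j":{"mgb":1,"uw":11},"qyr":{"or":61,"xpv":98},"w":[59,80,14,38]}
After op 4 (remove /qyr/xpv): {"j":{"mgb":1,"uw":11},"qyr":{"or":61},"w":[59,80,14,38]}
After op 5 (add /ed 59): {"ed":59,"j":{"mgb":1,"uw":11},"qyr":{"or":61},"w":[59,80,14,38]}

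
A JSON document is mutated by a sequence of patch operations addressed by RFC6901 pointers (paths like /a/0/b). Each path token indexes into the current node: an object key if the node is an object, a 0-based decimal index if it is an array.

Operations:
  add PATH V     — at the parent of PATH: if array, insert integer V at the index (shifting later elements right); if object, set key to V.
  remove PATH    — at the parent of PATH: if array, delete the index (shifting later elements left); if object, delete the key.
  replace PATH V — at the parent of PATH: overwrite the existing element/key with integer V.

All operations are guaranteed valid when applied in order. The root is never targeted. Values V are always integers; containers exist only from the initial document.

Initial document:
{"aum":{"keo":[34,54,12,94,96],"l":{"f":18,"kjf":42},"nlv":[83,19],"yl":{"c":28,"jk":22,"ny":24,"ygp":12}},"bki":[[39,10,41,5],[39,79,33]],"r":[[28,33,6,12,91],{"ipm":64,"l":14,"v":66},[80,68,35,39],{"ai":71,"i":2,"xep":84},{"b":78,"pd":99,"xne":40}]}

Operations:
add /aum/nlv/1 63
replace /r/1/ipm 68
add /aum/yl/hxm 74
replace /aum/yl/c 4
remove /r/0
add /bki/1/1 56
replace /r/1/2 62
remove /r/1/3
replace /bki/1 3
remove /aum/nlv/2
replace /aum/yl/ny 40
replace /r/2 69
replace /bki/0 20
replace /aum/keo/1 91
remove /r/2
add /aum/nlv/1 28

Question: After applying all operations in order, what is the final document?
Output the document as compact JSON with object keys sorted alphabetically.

Answer: {"aum":{"keo":[34,91,12,94,96],"l":{"f":18,"kjf":42},"nlv":[83,28,63],"yl":{"c":4,"hxm":74,"jk":22,"ny":40,"ygp":12}},"bki":[20,3],"r":[{"ipm":68,"l":14,"v":66},[80,68,62],{"b":78,"pd":99,"xne":40}]}

Derivation:
After op 1 (add /aum/nlv/1 63): {"aum":{"keo":[34,54,12,94,96],"l":{"f":18,"kjf":42},"nlv":[83,63,19],"yl":{"c":28,"jk":22,"ny":24,"ygp":12}},"bki":[[39,10,41,5],[39,79,33]],"r":[[28,33,6,12,91],{"ipm":64,"l":14,"v":66},[80,68,35,39],{"ai":71,"i":2,"xep":84},{"b":78,"pd":99,"xne":40}]}
After op 2 (replace /r/1/ipm 68): {"aum":{"keo":[34,54,12,94,96],"l":{"f":18,"kjf":42},"nlv":[83,63,19],"yl":{"c":28,"jk":22,"ny":24,"ygp":12}},"bki":[[39,10,41,5],[39,79,33]],"r":[[28,33,6,12,91],{"ipm":68,"l":14,"v":66},[80,68,35,39],{"ai":71,"i":2,"xep":84},{"b":78,"pd":99,"xne":40}]}
After op 3 (add /aum/yl/hxm 74): {"aum":{"keo":[34,54,12,94,96],"l":{"f":18,"kjf":42},"nlv":[83,63,19],"yl":{"c":28,"hxm":74,"jk":22,"ny":24,"ygp":12}},"bki":[[39,10,41,5],[39,79,33]],"r":[[28,33,6,12,91],{"ipm":68,"l":14,"v":66},[80,68,35,39],{"ai":71,"i":2,"xep":84},{"b":78,"pd":99,"xne":40}]}
After op 4 (replace /aum/yl/c 4): {"aum":{"keo":[34,54,12,94,96],"l":{"f":18,"kjf":42},"nlv":[83,63,19],"yl":{"c":4,"hxm":74,"jk":22,"ny":24,"ygp":12}},"bki":[[39,10,41,5],[39,79,33]],"r":[[28,33,6,12,91],{"ipm":68,"l":14,"v":66},[80,68,35,39],{"ai":71,"i":2,"xep":84},{"b":78,"pd":99,"xne":40}]}
After op 5 (remove /r/0): {"aum":{"keo":[34,54,12,94,96],"l":{"f":18,"kjf":42},"nlv":[83,63,19],"yl":{"c":4,"hxm":74,"jk":22,"ny":24,"ygp":12}},"bki":[[39,10,41,5],[39,79,33]],"r":[{"ipm":68,"l":14,"v":66},[80,68,35,39],{"ai":71,"i":2,"xep":84},{"b":78,"pd":99,"xne":40}]}
After op 6 (add /bki/1/1 56): {"aum":{"keo":[34,54,12,94,96],"l":{"f":18,"kjf":42},"nlv":[83,63,19],"yl":{"c":4,"hxm":74,"jk":22,"ny":24,"ygp":12}},"bki":[[39,10,41,5],[39,56,79,33]],"r":[{"ipm":68,"l":14,"v":66},[80,68,35,39],{"ai":71,"i":2,"xep":84},{"b":78,"pd":99,"xne":40}]}
After op 7 (replace /r/1/2 62): {"aum":{"keo":[34,54,12,94,96],"l":{"f":18,"kjf":42},"nlv":[83,63,19],"yl":{"c":4,"hxm":74,"jk":22,"ny":24,"ygp":12}},"bki":[[39,10,41,5],[39,56,79,33]],"r":[{"ipm":68,"l":14,"v":66},[80,68,62,39],{"ai":71,"i":2,"xep":84},{"b":78,"pd":99,"xne":40}]}
After op 8 (remove /r/1/3): {"aum":{"keo":[34,54,12,94,96],"l":{"f":18,"kjf":42},"nlv":[83,63,19],"yl":{"c":4,"hxm":74,"jk":22,"ny":24,"ygp":12}},"bki":[[39,10,41,5],[39,56,79,33]],"r":[{"ipm":68,"l":14,"v":66},[80,68,62],{"ai":71,"i":2,"xep":84},{"b":78,"pd":99,"xne":40}]}
After op 9 (replace /bki/1 3): {"aum":{"keo":[34,54,12,94,96],"l":{"f":18,"kjf":42},"nlv":[83,63,19],"yl":{"c":4,"hxm":74,"jk":22,"ny":24,"ygp":12}},"bki":[[39,10,41,5],3],"r":[{"ipm":68,"l":14,"v":66},[80,68,62],{"ai":71,"i":2,"xep":84},{"b":78,"pd":99,"xne":40}]}
After op 10 (remove /aum/nlv/2): {"aum":{"keo":[34,54,12,94,96],"l":{"f":18,"kjf":42},"nlv":[83,63],"yl":{"c":4,"hxm":74,"jk":22,"ny":24,"ygp":12}},"bki":[[39,10,41,5],3],"r":[{"ipm":68,"l":14,"v":66},[80,68,62],{"ai":71,"i":2,"xep":84},{"b":78,"pd":99,"xne":40}]}
After op 11 (replace /aum/yl/ny 40): {"aum":{"keo":[34,54,12,94,96],"l":{"f":18,"kjf":42},"nlv":[83,63],"yl":{"c":4,"hxm":74,"jk":22,"ny":40,"ygp":12}},"bki":[[39,10,41,5],3],"r":[{"ipm":68,"l":14,"v":66},[80,68,62],{"ai":71,"i":2,"xep":84},{"b":78,"pd":99,"xne":40}]}
After op 12 (replace /r/2 69): {"aum":{"keo":[34,54,12,94,96],"l":{"f":18,"kjf":42},"nlv":[83,63],"yl":{"c":4,"hxm":74,"jk":22,"ny":40,"ygp":12}},"bki":[[39,10,41,5],3],"r":[{"ipm":68,"l":14,"v":66},[80,68,62],69,{"b":78,"pd":99,"xne":40}]}
After op 13 (replace /bki/0 20): {"aum":{"keo":[34,54,12,94,96],"l":{"f":18,"kjf":42},"nlv":[83,63],"yl":{"c":4,"hxm":74,"jk":22,"ny":40,"ygp":12}},"bki":[20,3],"r":[{"ipm":68,"l":14,"v":66},[80,68,62],69,{"b":78,"pd":99,"xne":40}]}
After op 14 (replace /aum/keo/1 91): {"aum":{"keo":[34,91,12,94,96],"l":{"f":18,"kjf":42},"nlv":[83,63],"yl":{"c":4,"hxm":74,"jk":22,"ny":40,"ygp":12}},"bki":[20,3],"r":[{"ipm":68,"l":14,"v":66},[80,68,62],69,{"b":78,"pd":99,"xne":40}]}
After op 15 (remove /r/2): {"aum":{"keo":[34,91,12,94,96],"l":{"f":18,"kjf":42},"nlv":[83,63],"yl":{"c":4,"hxm":74,"jk":22,"ny":40,"ygp":12}},"bki":[20,3],"r":[{"ipm":68,"l":14,"v":66},[80,68,62],{"b":78,"pd":99,"xne":40}]}
After op 16 (add /aum/nlv/1 28): {"aum":{"keo":[34,91,12,94,96],"l":{"f":18,"kjf":42},"nlv":[83,28,63],"yl":{"c":4,"hxm":74,"jk":22,"ny":40,"ygp":12}},"bki":[20,3],"r":[{"ipm":68,"l":14,"v":66},[80,68,62],{"b":78,"pd":99,"xne":40}]}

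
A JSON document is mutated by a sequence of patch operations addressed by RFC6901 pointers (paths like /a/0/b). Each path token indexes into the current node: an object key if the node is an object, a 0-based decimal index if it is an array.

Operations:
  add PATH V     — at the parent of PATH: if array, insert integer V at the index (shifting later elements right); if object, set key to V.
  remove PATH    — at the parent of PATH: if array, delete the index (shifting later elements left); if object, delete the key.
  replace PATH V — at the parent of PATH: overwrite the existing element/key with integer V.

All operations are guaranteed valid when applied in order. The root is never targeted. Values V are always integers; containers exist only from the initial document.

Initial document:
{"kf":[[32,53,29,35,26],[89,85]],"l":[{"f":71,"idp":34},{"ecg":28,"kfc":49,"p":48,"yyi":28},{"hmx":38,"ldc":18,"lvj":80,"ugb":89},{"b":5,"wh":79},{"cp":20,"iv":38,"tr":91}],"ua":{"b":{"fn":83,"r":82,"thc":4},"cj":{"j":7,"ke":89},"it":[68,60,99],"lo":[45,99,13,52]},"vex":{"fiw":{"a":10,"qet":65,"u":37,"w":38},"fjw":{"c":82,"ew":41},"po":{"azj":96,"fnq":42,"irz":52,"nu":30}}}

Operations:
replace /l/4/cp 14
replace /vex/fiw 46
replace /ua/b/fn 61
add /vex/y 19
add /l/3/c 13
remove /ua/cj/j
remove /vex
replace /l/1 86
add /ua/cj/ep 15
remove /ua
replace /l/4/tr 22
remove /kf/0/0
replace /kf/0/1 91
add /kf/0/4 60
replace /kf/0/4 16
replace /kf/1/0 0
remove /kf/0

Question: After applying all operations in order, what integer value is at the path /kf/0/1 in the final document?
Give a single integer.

Answer: 85

Derivation:
After op 1 (replace /l/4/cp 14): {"kf":[[32,53,29,35,26],[89,85]],"l":[{"f":71,"idp":34},{"ecg":28,"kfc":49,"p":48,"yyi":28},{"hmx":38,"ldc":18,"lvj":80,"ugb":89},{"b":5,"wh":79},{"cp":14,"iv":38,"tr":91}],"ua":{"b":{"fn":83,"r":82,"thc":4},"cj":{"j":7,"ke":89},"it":[68,60,99],"lo":[45,99,13,52]},"vex":{"fiw":{"a":10,"qet":65,"u":37,"w":38},"fjw":{"c":82,"ew":41},"po":{"azj":96,"fnq":42,"irz":52,"nu":30}}}
After op 2 (replace /vex/fiw 46): {"kf":[[32,53,29,35,26],[89,85]],"l":[{"f":71,"idp":34},{"ecg":28,"kfc":49,"p":48,"yyi":28},{"hmx":38,"ldc":18,"lvj":80,"ugb":89},{"b":5,"wh":79},{"cp":14,"iv":38,"tr":91}],"ua":{"b":{"fn":83,"r":82,"thc":4},"cj":{"j":7,"ke":89},"it":[68,60,99],"lo":[45,99,13,52]},"vex":{"fiw":46,"fjw":{"c":82,"ew":41},"po":{"azj":96,"fnq":42,"irz":52,"nu":30}}}
After op 3 (replace /ua/b/fn 61): {"kf":[[32,53,29,35,26],[89,85]],"l":[{"f":71,"idp":34},{"ecg":28,"kfc":49,"p":48,"yyi":28},{"hmx":38,"ldc":18,"lvj":80,"ugb":89},{"b":5,"wh":79},{"cp":14,"iv":38,"tr":91}],"ua":{"b":{"fn":61,"r":82,"thc":4},"cj":{"j":7,"ke":89},"it":[68,60,99],"lo":[45,99,13,52]},"vex":{"fiw":46,"fjw":{"c":82,"ew":41},"po":{"azj":96,"fnq":42,"irz":52,"nu":30}}}
After op 4 (add /vex/y 19): {"kf":[[32,53,29,35,26],[89,85]],"l":[{"f":71,"idp":34},{"ecg":28,"kfc":49,"p":48,"yyi":28},{"hmx":38,"ldc":18,"lvj":80,"ugb":89},{"b":5,"wh":79},{"cp":14,"iv":38,"tr":91}],"ua":{"b":{"fn":61,"r":82,"thc":4},"cj":{"j":7,"ke":89},"it":[68,60,99],"lo":[45,99,13,52]},"vex":{"fiw":46,"fjw":{"c":82,"ew":41},"po":{"azj":96,"fnq":42,"irz":52,"nu":30},"y":19}}
After op 5 (add /l/3/c 13): {"kf":[[32,53,29,35,26],[89,85]],"l":[{"f":71,"idp":34},{"ecg":28,"kfc":49,"p":48,"yyi":28},{"hmx":38,"ldc":18,"lvj":80,"ugb":89},{"b":5,"c":13,"wh":79},{"cp":14,"iv":38,"tr":91}],"ua":{"b":{"fn":61,"r":82,"thc":4},"cj":{"j":7,"ke":89},"it":[68,60,99],"lo":[45,99,13,52]},"vex":{"fiw":46,"fjw":{"c":82,"ew":41},"po":{"azj":96,"fnq":42,"irz":52,"nu":30},"y":19}}
After op 6 (remove /ua/cj/j): {"kf":[[32,53,29,35,26],[89,85]],"l":[{"f":71,"idp":34},{"ecg":28,"kfc":49,"p":48,"yyi":28},{"hmx":38,"ldc":18,"lvj":80,"ugb":89},{"b":5,"c":13,"wh":79},{"cp":14,"iv":38,"tr":91}],"ua":{"b":{"fn":61,"r":82,"thc":4},"cj":{"ke":89},"it":[68,60,99],"lo":[45,99,13,52]},"vex":{"fiw":46,"fjw":{"c":82,"ew":41},"po":{"azj":96,"fnq":42,"irz":52,"nu":30},"y":19}}
After op 7 (remove /vex): {"kf":[[32,53,29,35,26],[89,85]],"l":[{"f":71,"idp":34},{"ecg":28,"kfc":49,"p":48,"yyi":28},{"hmx":38,"ldc":18,"lvj":80,"ugb":89},{"b":5,"c":13,"wh":79},{"cp":14,"iv":38,"tr":91}],"ua":{"b":{"fn":61,"r":82,"thc":4},"cj":{"ke":89},"it":[68,60,99],"lo":[45,99,13,52]}}
After op 8 (replace /l/1 86): {"kf":[[32,53,29,35,26],[89,85]],"l":[{"f":71,"idp":34},86,{"hmx":38,"ldc":18,"lvj":80,"ugb":89},{"b":5,"c":13,"wh":79},{"cp":14,"iv":38,"tr":91}],"ua":{"b":{"fn":61,"r":82,"thc":4},"cj":{"ke":89},"it":[68,60,99],"lo":[45,99,13,52]}}
After op 9 (add /ua/cj/ep 15): {"kf":[[32,53,29,35,26],[89,85]],"l":[{"f":71,"idp":34},86,{"hmx":38,"ldc":18,"lvj":80,"ugb":89},{"b":5,"c":13,"wh":79},{"cp":14,"iv":38,"tr":91}],"ua":{"b":{"fn":61,"r":82,"thc":4},"cj":{"ep":15,"ke":89},"it":[68,60,99],"lo":[45,99,13,52]}}
After op 10 (remove /ua): {"kf":[[32,53,29,35,26],[89,85]],"l":[{"f":71,"idp":34},86,{"hmx":38,"ldc":18,"lvj":80,"ugb":89},{"b":5,"c":13,"wh":79},{"cp":14,"iv":38,"tr":91}]}
After op 11 (replace /l/4/tr 22): {"kf":[[32,53,29,35,26],[89,85]],"l":[{"f":71,"idp":34},86,{"hmx":38,"ldc":18,"lvj":80,"ugb":89},{"b":5,"c":13,"wh":79},{"cp":14,"iv":38,"tr":22}]}
After op 12 (remove /kf/0/0): {"kf":[[53,29,35,26],[89,85]],"l":[{"f":71,"idp":34},86,{"hmx":38,"ldc":18,"lvj":80,"ugb":89},{"b":5,"c":13,"wh":79},{"cp":14,"iv":38,"tr":22}]}
After op 13 (replace /kf/0/1 91): {"kf":[[53,91,35,26],[89,85]],"l":[{"f":71,"idp":34},86,{"hmx":38,"ldc":18,"lvj":80,"ugb":89},{"b":5,"c":13,"wh":79},{"cp":14,"iv":38,"tr":22}]}
After op 14 (add /kf/0/4 60): {"kf":[[53,91,35,26,60],[89,85]],"l":[{"f":71,"idp":34},86,{"hmx":38,"ldc":18,"lvj":80,"ugb":89},{"b":5,"c":13,"wh":79},{"cp":14,"iv":38,"tr":22}]}
After op 15 (replace /kf/0/4 16): {"kf":[[53,91,35,26,16],[89,85]],"l":[{"f":71,"idp":34},86,{"hmx":38,"ldc":18,"lvj":80,"ugb":89},{"b":5,"c":13,"wh":79},{"cp":14,"iv":38,"tr":22}]}
After op 16 (replace /kf/1/0 0): {"kf":[[53,91,35,26,16],[0,85]],"l":[{"f":71,"idp":34},86,{"hmx":38,"ldc":18,"lvj":80,"ugb":89},{"b":5,"c":13,"wh":79},{"cp":14,"iv":38,"tr":22}]}
After op 17 (remove /kf/0): {"kf":[[0,85]],"l":[{"f":71,"idp":34},86,{"hmx":38,"ldc":18,"lvj":80,"ugb":89},{"b":5,"c":13,"wh":79},{"cp":14,"iv":38,"tr":22}]}
Value at /kf/0/1: 85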